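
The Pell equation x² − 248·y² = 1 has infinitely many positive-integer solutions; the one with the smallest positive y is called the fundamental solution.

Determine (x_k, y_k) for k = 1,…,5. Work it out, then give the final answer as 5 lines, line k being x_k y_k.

63 4
7937 504
999999 63500
125991937 8000496
15873984063 1007998996

d=248: √d = [15; 1,2,1,30] (ℓ=4, even), read p_3/q_3
k=0  a_k=15  p_k/q_k = 15/1
k=1  a_k=1  p_k/q_k = 16/1
k=2  a_k=2  p_k/q_k = 47/3
k=3  a_k=1  p_k/q_k = 63/4
fundamental: x₁=63, y₁=4  (since 3969 − 248·16 = 1)
(63+4√248)^2 = 7937 + 504√248
(63+4√248)^3 = 999999 + 63500√248
(63+4√248)^4 = 125991937 + 8000496√248
(63+4√248)^5 = 15873984063 + 1007998996√248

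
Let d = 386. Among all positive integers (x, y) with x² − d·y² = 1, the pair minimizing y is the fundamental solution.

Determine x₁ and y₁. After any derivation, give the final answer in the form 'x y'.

111555 5678

[19; 1,1,1,4,1,18,1,4,1,1,1,38] for √386; ℓ=12 ⇒ convergent index 11
step 0: (19, 1)  from 19·(1,0) + (0,1)
step 1: (20, 1)  from 1·(19,1) + (1,0)
…
step 5: (334, 17)  from 1·(275,14) + (59,3)
step 6: (6287, 320)  from 18·(334,17) + (275,14)
…
step 10: (72163, 3673)  from 1·(39392,2005) + (32771,1668)
step 11: (111555, 5678)  from 1·(72163,3673) + (39392,2005)
fundamental: x₁=111555, y₁=5678  (since 12444518025 − 386·32239684 = 1)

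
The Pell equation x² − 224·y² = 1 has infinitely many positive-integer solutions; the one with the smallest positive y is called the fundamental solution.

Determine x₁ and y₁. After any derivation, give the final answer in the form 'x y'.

15 1

d=224: √d = [14; 1,28] (ℓ=2, even), read p_1/q_1
i=0: a=14 ⇒ p=14, q=1
i=1: a=1 ⇒ p=15, q=1
→ (15, 1).  Check: 15²=225, 224·1²=224, difference 1.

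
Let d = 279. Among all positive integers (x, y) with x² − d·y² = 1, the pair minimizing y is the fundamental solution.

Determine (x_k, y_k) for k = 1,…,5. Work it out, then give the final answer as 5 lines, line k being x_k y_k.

√279 → a₀=16, period (1,2,2,1,2,2,1,32); ℓ=8 even so k=7
k=0  a_k=16  p_k/q_k = 16/1
…
k=3  a_k=2  p_k/q_k = 117/7
…
k=5  a_k=2  p_k/q_k = 451/27
k=6  a_k=2  p_k/q_k = 1069/64
k=7  a_k=1  p_k/q_k = 1520/91
(x₁, y₁) = (1520, 91);  1520² − 279·91² = 1 ✓
k=2:  x_2 = 1520·1520+279·91·91 = 4620799,  y_2 = 1520·91+91·1520 = 276640
k=3:  x_3 = 1520·4620799+279·91·276640 = 14047227440,  y_3 = 1520·276640+91·4620799 = 840985509
k=4:  x_4 = 1520·14047227440+279·91·840985509 = 42703566796801,  y_4 = 1520·840985509+91·14047227440 = 2556595670720
k=5:  x_5 = 1520·42703566796801+279·91·2556595670720 = 129818829015047600,  y_5 = 1520·2556595670720+91·42703566796801 = 7772049998003291

1520 91
4620799 276640
14047227440 840985509
42703566796801 2556595670720
129818829015047600 7772049998003291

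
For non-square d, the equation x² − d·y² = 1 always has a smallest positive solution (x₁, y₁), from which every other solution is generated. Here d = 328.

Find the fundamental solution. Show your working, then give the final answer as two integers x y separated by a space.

163 9

√328 = [18; 9,36, …], period ℓ=2 (even) → k=1
step 0: (18, 1)  from 18·(1,0) + (0,1)
step 1: (163, 9)  from 9·(18,1) + (1,0)
→ (163, 9).  Check: 163²=26569, 328·9²=26568, difference 1.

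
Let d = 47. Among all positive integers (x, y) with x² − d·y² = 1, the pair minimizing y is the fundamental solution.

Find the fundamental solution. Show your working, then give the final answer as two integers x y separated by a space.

48 7

√47 → a₀=6, period (1,5,1,12); ℓ=4 even so k=3
a_0=6:  p_0=6·1+0=6,  q_0=6·0+1=1
…
a_2=5:  p_2=5·7+6=41,  q_2=5·1+1=6
a_3=1:  p_3=1·41+7=48,  q_3=1·6+1=7
→ (48, 7).  Check: 48²=2304, 47·7²=2303, difference 1.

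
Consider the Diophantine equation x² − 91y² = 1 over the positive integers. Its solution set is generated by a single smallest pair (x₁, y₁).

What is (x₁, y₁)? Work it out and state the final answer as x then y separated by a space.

√91 = [9; 1,1,5,1,5,1,1,18, …], period ℓ=8 (even) → k=7
a_0=9:  p_0=9·1+0=9,  q_0=9·0+1=1
…
a_2=1:  p_2=1·10+9=19,  q_2=1·1+1=2
…
a_4=1:  p_4=1·105+19=124,  q_4=1·11+2=13
…
a_6=1:  p_6=1·725+124=849,  q_6=1·76+13=89
a_7=1:  p_7=1·849+725=1574,  q_7=1·89+76=165
→ (1574, 165).  Check: 1574²=2477476, 91·165²=2477475, difference 1.

1574 165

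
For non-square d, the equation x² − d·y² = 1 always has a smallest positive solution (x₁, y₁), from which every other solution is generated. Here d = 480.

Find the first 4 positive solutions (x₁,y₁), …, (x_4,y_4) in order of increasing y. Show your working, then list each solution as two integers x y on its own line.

[21; 1,9,1,42] for √480; ℓ=4 ⇒ convergent index 3
a_0=21:  p_0=21·1+0=21,  q_0=21·0+1=1
a_1=1:  p_1=1·21+1=22,  q_1=1·1+0=1
a_2=9:  p_2=9·22+21=219,  q_2=9·1+1=10
a_3=1:  p_3=1·219+22=241,  q_3=1·10+1=11
→ (241, 11).  Check: 241²=58081, 480·11²=58080, difference 1.
n=2: (241,11)∘(241,11) = (241·241+480·11·11, 241·11+11·241) = (116161,5302)
n=3: (116161,5302)∘(241,11) = (241·116161+480·11·5302, 241·5302+11·116161) = (55989361,2555553)
n=4: (55989361,2555553)∘(241,11) = (241·55989361+480·11·2555553, 241·2555553+11·55989361) = (26986755841,1231771244)

241 11
116161 5302
55989361 2555553
26986755841 1231771244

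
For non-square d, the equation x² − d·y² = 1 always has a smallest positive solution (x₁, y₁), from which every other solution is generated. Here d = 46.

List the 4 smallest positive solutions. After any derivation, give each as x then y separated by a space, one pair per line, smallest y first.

d=46: √d = [6; 1,3,1,1,2,6,2,1,1,3,1,12] (ℓ=12, even), read p_11/q_11
step 0: (6, 1)  from 6·(1,0) + (0,1)
…
step 3: (34, 5)  from 1·(27,4) + (7,1)
step 4: (61, 9)  from 1·(34,5) + (27,4)
step 5: (156, 23)  from 2·(61,9) + (34,5)
…
step 7: (2150, 317)  from 2·(997,147) + (156,23)
step 8: (3147, 464)  from 1·(2150,317) + (997,147)
step 9: (5297, 781)  from 1·(3147,464) + (2150,317)
step 10: (19038, 2807)  from 3·(5297,781) + (3147,464)
step 11: (24335, 3588)  from 1·(19038,2807) + (5297,781)
→ (24335, 3588).  Check: 24335²=592192225, 46·3588²=592192224, difference 1.
(x_2, y_2) = (24335·24335 + 46·3588·3588, 24335·3588 + 3588·24335) = (1184384449, 174627960)
(x_3, y_3) = (24335·1184384449 + 46·3588·174627960, 24335·174627960 + 3588·1184384449) = (57643991108495, 8499142809612)
(x_4, y_4) = (24335·57643991108495 + 46·3588·8499142809612, 24335·8499142809612 + 3588·57643991108495) = (2805533046066067201, 413653280369188080)

24335 3588
1184384449 174627960
57643991108495 8499142809612
2805533046066067201 413653280369188080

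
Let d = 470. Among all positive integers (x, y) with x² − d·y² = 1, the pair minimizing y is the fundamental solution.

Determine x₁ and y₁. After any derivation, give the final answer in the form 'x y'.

1691 78

d=470: √d = [21; 1,2,8,2,1,42] (ℓ=6, even), read p_5/q_5
a_0=21:  p_0=21·1+0=21,  q_0=21·0+1=1
a_1=1:  p_1=1·21+1=22,  q_1=1·1+0=1
…
a_3=8:  p_3=8·65+22=542,  q_3=8·3+1=25
a_4=2:  p_4=2·542+65=1149,  q_4=2·25+3=53
a_5=1:  p_5=1·1149+542=1691,  q_5=1·53+25=78
(x₁, y₁) = (1691, 78);  1691² − 470·78² = 1 ✓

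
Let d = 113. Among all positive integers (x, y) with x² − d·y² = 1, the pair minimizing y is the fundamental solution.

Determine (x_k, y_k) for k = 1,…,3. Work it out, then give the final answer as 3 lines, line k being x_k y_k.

1204353 113296
2900932297217 272896754976
6987493029899166849 657328051091107760

√113 = [10; 1,1,1,2,2,1,1,1,20, …], period ℓ=9 (odd) → k=17
k=0  a_k=10  p_k/q_k = 10/1
…
k=2  a_k=1  p_k/q_k = 21/2
k=3  a_k=1  p_k/q_k = 32/3
…
k=10  a_k=1  p_k/q_k = 16785/1579
k=11  a_k=1  p_k/q_k = 32794/3085
…
k=16  a_k=1  p_k/q_k = 758918/71393
k=17  a_k=1  p_k/q_k = 1204353/113296
→ (1204353, 113296).  Check: 1204353²=1450466148609, 113·113296²=1450466148608, difference 1.
n=2: (1204353,113296)∘(1204353,113296) = (1204353·1204353+113·113296·113296, 1204353·113296+113296·1204353) = (2900932297217,272896754976)
n=3: (2900932297217,272896754976)∘(1204353,113296) = (1204353·2900932297217+113·113296·272896754976, 1204353·272896754976+113296·2900932297217) = (6987493029899166849,657328051091107760)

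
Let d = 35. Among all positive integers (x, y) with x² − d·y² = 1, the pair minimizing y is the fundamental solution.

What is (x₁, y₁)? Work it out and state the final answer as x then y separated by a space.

6 1

d=35: √d = [5; 1,10] (ℓ=2, even), read p_1/q_1
a_0=5:  p_0=5·1+0=5,  q_0=5·0+1=1
a_1=1:  p_1=1·5+1=6,  q_1=1·1+0=1
(x₁, y₁) = (6, 1);  6² − 35·1² = 1 ✓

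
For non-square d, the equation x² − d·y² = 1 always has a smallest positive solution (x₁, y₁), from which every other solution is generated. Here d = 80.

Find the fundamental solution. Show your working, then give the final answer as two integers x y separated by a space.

9 1

√80 → a₀=8, period (1,16); ℓ=2 even so k=1
a_0=8:  p_0=8·1+0=8,  q_0=8·0+1=1
a_1=1:  p_1=1·8+1=9,  q_1=1·1+0=1
→ (9, 1).  Check: 9²=81, 80·1²=80, difference 1.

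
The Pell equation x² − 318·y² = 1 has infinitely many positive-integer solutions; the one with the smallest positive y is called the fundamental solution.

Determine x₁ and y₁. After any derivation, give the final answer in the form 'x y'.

107 6

[17; 1,4,1,34] for √318; ℓ=4 ⇒ convergent index 3
a_0=17:  p_0=17·1+0=17,  q_0=17·0+1=1
…
a_2=4:  p_2=4·18+17=89,  q_2=4·1+1=5
a_3=1:  p_3=1·89+18=107,  q_3=1·5+1=6
fundamental: x₁=107, y₁=6  (since 11449 − 318·36 = 1)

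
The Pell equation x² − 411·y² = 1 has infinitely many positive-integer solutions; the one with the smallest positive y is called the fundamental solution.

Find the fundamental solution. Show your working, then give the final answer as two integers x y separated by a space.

[20; 3,1,1,1,19,1,1,1,3,40] for √411; ℓ=10 ⇒ convergent index 9
step 0: (20, 1)  from 20·(1,0) + (0,1)
…
step 4: (223, 11)  from 1·(142,7) + (81,4)
step 5: (4379, 216)  from 19·(223,11) + (142,7)
step 6: (4602, 227)  from 1·(4379,216) + (223,11)
step 7: (8981, 443)  from 1·(4602,227) + (4379,216)
step 8: (13583, 670)  from 1·(8981,443) + (4602,227)
step 9: (49730, 2453)  from 3·(13583,670) + (8981,443)
(x₁, y₁) = (49730, 2453);  49730² − 411·2453² = 1 ✓

49730 2453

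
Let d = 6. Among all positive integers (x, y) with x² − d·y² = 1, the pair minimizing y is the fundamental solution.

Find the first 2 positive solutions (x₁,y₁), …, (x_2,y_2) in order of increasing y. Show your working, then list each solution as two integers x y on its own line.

5 2
49 20

d=6: √d = [2; 2,4] (ℓ=2, even), read p_1/q_1
k=0  a_k=2  p_k/q_k = 2/1
k=1  a_k=2  p_k/q_k = 5/2
→ (5, 2).  Check: 5²=25, 6·2²=24, difference 1.
n=2: (5,2)∘(5,2) = (5·5+6·2·2, 5·2+2·5) = (49,20)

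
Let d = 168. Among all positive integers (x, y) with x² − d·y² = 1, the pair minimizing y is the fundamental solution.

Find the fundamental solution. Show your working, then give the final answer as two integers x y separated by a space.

13 1

√168 → a₀=12, period (1,24); ℓ=2 even so k=1
a_0=12:  p_0=12·1+0=12,  q_0=12·0+1=1
a_1=1:  p_1=1·12+1=13,  q_1=1·1+0=1
fundamental: x₁=13, y₁=1  (since 169 − 168·1 = 1)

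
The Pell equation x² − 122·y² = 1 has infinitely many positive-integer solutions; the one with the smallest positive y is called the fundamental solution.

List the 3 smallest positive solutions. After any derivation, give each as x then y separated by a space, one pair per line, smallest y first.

243 22
118097 10692
57394899 5196290

[11; 22] for √122; ℓ=1 ⇒ convergent index 1
step 0: (11, 1)  from 11·(1,0) + (0,1)
step 1: (243, 22)  from 22·(11,1) + (1,0)
(x₁, y₁) = (243, 22);  243² − 122·22² = 1 ✓
k=2:  x_2 = 243·243+122·22·22 = 118097,  y_2 = 243·22+22·243 = 10692
k=3:  x_3 = 243·118097+122·22·10692 = 57394899,  y_3 = 243·10692+22·118097 = 5196290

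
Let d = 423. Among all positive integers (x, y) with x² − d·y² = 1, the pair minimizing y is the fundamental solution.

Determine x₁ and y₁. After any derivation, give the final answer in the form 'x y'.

√423 → a₀=20, period (1,1,3,4,3,1,1,40); ℓ=8 even so k=7
k=0  a_k=20  p_k/q_k = 20/1
k=1  a_k=1  p_k/q_k = 21/1
k=2  a_k=1  p_k/q_k = 41/2
…
k=6  a_k=1  p_k/q_k = 2612/127
k=7  a_k=1  p_k/q_k = 4607/224
fundamental: x₁=4607, y₁=224  (since 21224449 − 423·50176 = 1)

4607 224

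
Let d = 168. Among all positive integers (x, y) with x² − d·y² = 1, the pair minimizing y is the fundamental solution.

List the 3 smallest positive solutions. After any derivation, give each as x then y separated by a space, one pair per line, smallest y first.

√168 → a₀=12, period (1,24); ℓ=2 even so k=1
i=0: a=12 ⇒ p=12, q=1
i=1: a=1 ⇒ p=13, q=1
fundamental: x₁=13, y₁=1  (since 169 − 168·1 = 1)
(13+1√168)^2 = 337 + 26√168
(13+1√168)^3 = 8749 + 675√168

13 1
337 26
8749 675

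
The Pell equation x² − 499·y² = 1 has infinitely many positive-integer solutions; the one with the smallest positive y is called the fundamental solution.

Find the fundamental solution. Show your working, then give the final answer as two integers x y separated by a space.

√499 = [22; 2,1,21,1,2,44, …], period ℓ=6 (even) → k=5
step 0: (22, 1)  from 22·(1,0) + (0,1)
step 1: (45, 2)  from 2·(22,1) + (1,0)
step 2: (67, 3)  from 1·(45,2) + (22,1)
step 3: (1452, 65)  from 21·(67,3) + (45,2)
step 4: (1519, 68)  from 1·(1452,65) + (67,3)
step 5: (4490, 201)  from 2·(1519,68) + (1452,65)
fundamental: x₁=4490, y₁=201  (since 20160100 − 499·40401 = 1)

4490 201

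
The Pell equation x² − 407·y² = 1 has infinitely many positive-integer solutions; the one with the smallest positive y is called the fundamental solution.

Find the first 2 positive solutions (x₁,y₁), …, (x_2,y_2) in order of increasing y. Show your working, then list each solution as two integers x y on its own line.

2663 132
14183137 703032

√407 = [20; 5,1,2,1,5,40, …], period ℓ=6 (even) → k=5
i=0: a=20 ⇒ p=20, q=1
i=1: a=5 ⇒ p=101, q=5
…
i=3: a=2 ⇒ p=343, q=17
i=4: a=1 ⇒ p=464, q=23
i=5: a=5 ⇒ p=2663, q=132
fundamental: x₁=2663, y₁=132  (since 7091569 − 407·17424 = 1)
(x_2, y_2) = (2663·2663 + 407·132·132, 2663·132 + 132·2663) = (14183137, 703032)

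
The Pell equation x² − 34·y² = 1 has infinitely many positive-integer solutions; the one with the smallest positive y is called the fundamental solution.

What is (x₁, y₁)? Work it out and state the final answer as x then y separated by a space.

35 6

√34 → a₀=5, period (1,4,1,10); ℓ=4 even so k=3
step 0: (5, 1)  from 5·(1,0) + (0,1)
step 1: (6, 1)  from 1·(5,1) + (1,0)
step 2: (29, 5)  from 4·(6,1) + (5,1)
step 3: (35, 6)  from 1·(29,5) + (6,1)
fundamental: x₁=35, y₁=6  (since 1225 − 34·36 = 1)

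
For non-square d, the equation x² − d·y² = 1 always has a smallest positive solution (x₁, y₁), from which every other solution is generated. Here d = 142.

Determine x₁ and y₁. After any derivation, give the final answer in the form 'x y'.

143 12

d=142: √d = [11; 1,10,1,22] (ℓ=4, even), read p_3/q_3
a_0=11:  p_0=11·1+0=11,  q_0=11·0+1=1
a_1=1:  p_1=1·11+1=12,  q_1=1·1+0=1
a_2=10:  p_2=10·12+11=131,  q_2=10·1+1=11
a_3=1:  p_3=1·131+12=143,  q_3=1·11+1=12
→ (143, 12).  Check: 143²=20449, 142·12²=20448, difference 1.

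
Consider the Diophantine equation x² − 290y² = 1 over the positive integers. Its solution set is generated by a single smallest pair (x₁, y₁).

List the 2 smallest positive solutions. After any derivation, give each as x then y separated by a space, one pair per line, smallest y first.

579 34
670481 39372

d=290: √d = [17; 34] (ℓ=1, odd), read p_1/q_1
step 0: (17, 1)  from 17·(1,0) + (0,1)
step 1: (579, 34)  from 34·(17,1) + (1,0)
→ (579, 34).  Check: 579²=335241, 290·34²=335240, difference 1.
n=2: (579,34)∘(579,34) = (579·579+290·34·34, 579·34+34·579) = (670481,39372)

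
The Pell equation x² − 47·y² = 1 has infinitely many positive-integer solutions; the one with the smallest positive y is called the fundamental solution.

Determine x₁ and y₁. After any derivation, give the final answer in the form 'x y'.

48 7

[6; 1,5,1,12] for √47; ℓ=4 ⇒ convergent index 3
k=0  a_k=6  p_k/q_k = 6/1
k=1  a_k=1  p_k/q_k = 7/1
k=2  a_k=5  p_k/q_k = 41/6
k=3  a_k=1  p_k/q_k = 48/7
(x₁, y₁) = (48, 7);  48² − 47·7² = 1 ✓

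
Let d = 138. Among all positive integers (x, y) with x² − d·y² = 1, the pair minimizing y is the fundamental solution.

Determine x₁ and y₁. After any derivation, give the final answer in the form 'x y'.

√138 → a₀=11, period (1,2,1,22); ℓ=4 even so k=3
k=0  a_k=11  p_k/q_k = 11/1
…
k=2  a_k=2  p_k/q_k = 35/3
k=3  a_k=1  p_k/q_k = 47/4
→ (47, 4).  Check: 47²=2209, 138·4²=2208, difference 1.

47 4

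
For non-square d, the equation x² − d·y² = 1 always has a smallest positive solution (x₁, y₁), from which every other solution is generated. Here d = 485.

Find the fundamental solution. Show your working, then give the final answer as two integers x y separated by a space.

969 44

[22; 44] for √485; ℓ=1 ⇒ convergent index 1
i=0: a=22 ⇒ p=22, q=1
i=1: a=44 ⇒ p=969, q=44
→ (969, 44).  Check: 969²=938961, 485·44²=938960, difference 1.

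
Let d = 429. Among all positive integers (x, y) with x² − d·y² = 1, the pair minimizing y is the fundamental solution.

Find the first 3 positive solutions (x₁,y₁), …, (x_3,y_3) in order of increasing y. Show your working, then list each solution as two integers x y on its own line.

d=429: √d = [20; 1,2,2,9,1,12,1,9,2,2,1,40] (ℓ=12, even), read p_11/q_11
a_0=20:  p_0=20·1+0=20,  q_0=20·0+1=1
…
a_4=9:  p_4=9·145+62=1367,  q_4=9·7+3=66
…
a_7=1:  p_7=1·19511+1512=21023,  q_7=1·942+73=1015
…
a_10=2:  p_10=2·438459+208718=1085636,  q_10=2·21169+10077=52415
a_11=1:  p_11=1·1085636+438459=1524095,  q_11=1·52415+21169=73584
(x₁, y₁) = (1524095, 73584);  1524095² − 429·73584² = 1 ✓
(1524095+73584√429)^2 = 4645731138049 + 224298012960√429
(1524095+73584√429)^3 = 14161071197688057215 + 683702960124468816√429

1524095 73584
4645731138049 224298012960
14161071197688057215 683702960124468816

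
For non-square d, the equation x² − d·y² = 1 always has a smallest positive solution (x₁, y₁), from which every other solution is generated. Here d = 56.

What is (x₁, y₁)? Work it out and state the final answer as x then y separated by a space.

15 2

d=56: √d = [7; 2,14] (ℓ=2, even), read p_1/q_1
k=0  a_k=7  p_k/q_k = 7/1
k=1  a_k=2  p_k/q_k = 15/2
→ (15, 2).  Check: 15²=225, 56·2²=224, difference 1.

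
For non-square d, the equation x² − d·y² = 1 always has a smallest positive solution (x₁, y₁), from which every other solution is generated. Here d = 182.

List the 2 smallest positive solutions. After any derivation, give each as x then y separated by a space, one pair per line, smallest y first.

27 2
1457 108

[13; 2,26] for √182; ℓ=2 ⇒ convergent index 1
k=0  a_k=13  p_k/q_k = 13/1
k=1  a_k=2  p_k/q_k = 27/2
(x₁, y₁) = (27, 2);  27² − 182·2² = 1 ✓
(27+2√182)^2 = 1457 + 108√182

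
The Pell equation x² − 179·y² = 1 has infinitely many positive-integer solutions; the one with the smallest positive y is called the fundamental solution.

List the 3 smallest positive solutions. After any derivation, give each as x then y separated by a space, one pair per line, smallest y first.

4190210 313191
35115719688199 2624672120220
294284479589372473370 21995854729733779209

d=179: √d = [13; 2,1,1,1,3,…,1,2,26] (ℓ=14, even), read p_13/q_13
k=0  a_k=13  p_k/q_k = 13/1
…
k=9  a_k=3  p_k/q_k = 438125/32747
…
k=12  a_k=1  p_k/q_k = 1588459/118727
k=13  a_k=2  p_k/q_k = 4190210/313191
→ (4190210, 313191).  Check: 4190210²=17557859844100, 179·313191²=17557859844099, difference 1.
n=2: (4190210,313191)∘(4190210,313191) = (4190210·4190210+179·313191·313191, 4190210·313191+313191·4190210) = (35115719688199,2624672120220)
n=3: (35115719688199,2624672120220)∘(4190210,313191) = (4190210·35115719688199+179·313191·2624672120220, 4190210·2624672120220+313191·35115719688199) = (294284479589372473370,21995854729733779209)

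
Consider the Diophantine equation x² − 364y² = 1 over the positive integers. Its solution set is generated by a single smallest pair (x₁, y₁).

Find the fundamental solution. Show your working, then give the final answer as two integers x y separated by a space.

4954951 259710

√364 = [19; 12,1,2,3,1,8,1,3,2,1,12,38, …], period ℓ=12 (even) → k=11
a_0=19:  p_0=19·1+0=19,  q_0=19·0+1=1
…
a_2=1:  p_2=1·229+19=248,  q_2=1·12+1=13
a_3=2:  p_3=2·248+229=725,  q_3=2·13+12=38
a_4=3:  p_4=3·725+248=2423,  q_4=3·38+13=127
a_5=1:  p_5=1·2423+725=3148,  q_5=1·127+38=165
a_6=8:  p_6=8·3148+2423=27607,  q_6=8·165+127=1447
…
a_8=3:  p_8=3·30755+27607=119872,  q_8=3·1612+1447=6283
a_9=2:  p_9=2·119872+30755=270499,  q_9=2·6283+1612=14178
a_10=1:  p_10=1·270499+119872=390371,  q_10=1·14178+6283=20461
a_11=12:  p_11=12·390371+270499=4954951,  q_11=12·20461+14178=259710
→ (4954951, 259710).  Check: 4954951²=24551539412401, 364·259710²=24551539412400, difference 1.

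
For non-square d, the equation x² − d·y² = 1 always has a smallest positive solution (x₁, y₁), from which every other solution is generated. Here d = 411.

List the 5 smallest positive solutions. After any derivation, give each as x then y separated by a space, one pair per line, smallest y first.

49730 2453
4946145799 243975380
491943661118810 24265791292347
48928716529930696801 2413475601692857240
4866450145574963442708650 240044283320105789798053

[20; 3,1,1,1,19,1,1,1,3,40] for √411; ℓ=10 ⇒ convergent index 9
k=0  a_k=20  p_k/q_k = 20/1
…
k=2  a_k=1  p_k/q_k = 81/4
k=3  a_k=1  p_k/q_k = 142/7
…
k=6  a_k=1  p_k/q_k = 4602/227
k=7  a_k=1  p_k/q_k = 8981/443
k=8  a_k=1  p_k/q_k = 13583/670
k=9  a_k=3  p_k/q_k = 49730/2453
fundamental: x₁=49730, y₁=2453  (since 2473072900 − 411·6017209 = 1)
(x_2, y_2) = (49730·49730 + 411·2453·2453, 49730·2453 + 2453·49730) = (4946145799, 243975380)
(x_3, y_3) = (49730·4946145799 + 411·2453·243975380, 49730·243975380 + 2453·4946145799) = (491943661118810, 24265791292347)
(x_4, y_4) = (49730·491943661118810 + 411·2453·24265791292347, 49730·24265791292347 + 2453·491943661118810) = (48928716529930696801, 2413475601692857240)
(x_5, y_5) = (49730·48928716529930696801 + 411·2453·2413475601692857240, 49730·2413475601692857240 + 2453·48928716529930696801) = (4866450145574963442708650, 240044283320105789798053)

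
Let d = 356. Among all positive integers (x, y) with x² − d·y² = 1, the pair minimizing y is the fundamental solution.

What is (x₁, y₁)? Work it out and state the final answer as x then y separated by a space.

500001 26500

√356 → a₀=18, period (1,6,1,1,2,…,6,1,36); ℓ=14 even so k=13
k=0  a_k=18  p_k/q_k = 18/1
k=1  a_k=1  p_k/q_k = 19/1
k=2  a_k=6  p_k/q_k = 132/7
k=3  a_k=1  p_k/q_k = 151/8
k=4  a_k=1  p_k/q_k = 283/15
k=5  a_k=2  p_k/q_k = 717/38
k=6  a_k=1  p_k/q_k = 1000/53
…
k=8  a_k=1  p_k/q_k = 9717/515
k=9  a_k=2  p_k/q_k = 28151/1492
k=10  a_k=1  p_k/q_k = 37868/2007
k=11  a_k=1  p_k/q_k = 66019/3499
k=12  a_k=6  p_k/q_k = 433982/23001
k=13  a_k=1  p_k/q_k = 500001/26500
(x₁, y₁) = (500001, 26500);  500001² − 356·26500² = 1 ✓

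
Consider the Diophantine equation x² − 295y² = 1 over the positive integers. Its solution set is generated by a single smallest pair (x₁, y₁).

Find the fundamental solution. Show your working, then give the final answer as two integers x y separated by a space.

2024999 117900

[17; 5,1,2,3,2,6,2,3,2,1,5,34] for √295; ℓ=12 ⇒ convergent index 11
i=0: a=17 ⇒ p=17, q=1
…
i=2: a=1 ⇒ p=103, q=6
…
i=6: a=6 ⇒ p=14479, q=843
i=7: a=2 ⇒ p=31208, q=1817
…
i=10: a=1 ⇒ p=355517, q=20699
i=11: a=5 ⇒ p=2024999, q=117900
→ (2024999, 117900).  Check: 2024999²=4100620950001, 295·117900²=4100620950000, difference 1.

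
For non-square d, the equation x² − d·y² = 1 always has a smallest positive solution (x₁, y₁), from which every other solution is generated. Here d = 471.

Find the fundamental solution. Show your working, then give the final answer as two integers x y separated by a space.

7838695 361188

√471 → a₀=21, period (1,2,2,1,3,…,2,1,42); ℓ=14 even so k=13
k=0  a_k=21  p_k/q_k = 21/1
k=1  a_k=1  p_k/q_k = 22/1
k=2  a_k=2  p_k/q_k = 65/3
…
k=4  a_k=1  p_k/q_k = 217/10
k=5  a_k=3  p_k/q_k = 803/37
k=6  a_k=4  p_k/q_k = 3429/158
…
k=10  a_k=1  p_k/q_k = 843469/38865
k=11  a_k=2  p_k/q_k = 2331742/107441
k=12  a_k=2  p_k/q_k = 5506953/253747
k=13  a_k=1  p_k/q_k = 7838695/361188
fundamental: x₁=7838695, y₁=361188  (since 61445139303025 − 471·130456771344 = 1)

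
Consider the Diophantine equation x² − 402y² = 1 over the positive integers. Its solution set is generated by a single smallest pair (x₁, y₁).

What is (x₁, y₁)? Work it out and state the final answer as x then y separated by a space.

401 20

d=402: √d = [20; 20,40] (ℓ=2, even), read p_1/q_1
i=0: a=20 ⇒ p=20, q=1
i=1: a=20 ⇒ p=401, q=20
(x₁, y₁) = (401, 20);  401² − 402·20² = 1 ✓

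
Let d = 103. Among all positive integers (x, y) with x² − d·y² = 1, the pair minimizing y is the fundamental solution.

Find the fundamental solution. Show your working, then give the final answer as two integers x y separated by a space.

√103 → a₀=10, period (6,1,2,1,1,9,1,1,2,1,6,20); ℓ=12 even so k=11
k=0  a_k=10  p_k/q_k = 10/1
…
k=4  a_k=1  p_k/q_k = 274/27
…
k=8  a_k=1  p_k/q_k = 9611/947
…
k=10  a_k=1  p_k/q_k = 33877/3338
k=11  a_k=6  p_k/q_k = 227528/22419
fundamental: x₁=227528, y₁=22419  (since 51768990784 − 103·502611561 = 1)

227528 22419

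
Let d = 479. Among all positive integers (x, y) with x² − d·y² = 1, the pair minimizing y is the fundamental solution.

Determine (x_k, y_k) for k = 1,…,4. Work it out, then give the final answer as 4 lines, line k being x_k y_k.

[21; 1,7,1,3,2,21,2,3,1,7,1,42] for √479; ℓ=12 ⇒ convergent index 11
a_0=21:  p_0=21·1+0=21,  q_0=21·0+1=1
…
a_5=2:  p_5=2·766+197=1729,  q_5=2·35+9=79
…
a_9=1:  p_9=1·264712+75879=340591,  q_9=1·12095+3467=15562
a_10=7:  p_10=7·340591+264712=2648849,  q_10=7·15562+12095=121029
a_11=1:  p_11=1·2648849+340591=2989440,  q_11=1·121029+15562=136591
→ (2989440, 136591).  Check: 2989440²=8936751513600, 479·136591²=8936751513599, difference 1.
k=2:  x_2 = 2989440·2989440+479·136591·136591 = 17873503027199,  y_2 = 2989440·136591+136591·2989440 = 816661198080
k=3:  x_3 = 2989440·17873503027199+479·136591·816661198080 = 106863529779256567680,  y_3 = 2989440·816661198080+136591·17873503027199 = 4882719303976413809
k=4:  x_4 = 2989440·106863529779256567680+479·136591·4882719303976413809 = 638924220926583633867571201,  y_4 = 2989440·4882719303976413809+136591·106863529779256567680 = 29193192792157684333155840

2989440 136591
17873503027199 816661198080
106863529779256567680 4882719303976413809
638924220926583633867571201 29193192792157684333155840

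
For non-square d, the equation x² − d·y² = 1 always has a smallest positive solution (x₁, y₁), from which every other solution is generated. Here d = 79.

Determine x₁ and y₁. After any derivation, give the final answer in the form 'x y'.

√79 → a₀=8, period (1,7,1,16); ℓ=4 even so k=3
a_0=8:  p_0=8·1+0=8,  q_0=8·0+1=1
…
a_2=7:  p_2=7·9+8=71,  q_2=7·1+1=8
a_3=1:  p_3=1·71+9=80,  q_3=1·8+1=9
(x₁, y₁) = (80, 9);  80² − 79·9² = 1 ✓

80 9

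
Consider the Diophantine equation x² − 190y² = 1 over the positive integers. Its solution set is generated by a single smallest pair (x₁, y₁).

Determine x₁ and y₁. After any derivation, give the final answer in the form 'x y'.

√190 = [13; 1,3,1,1,1,…,3,1,26, …], period ℓ=14 (even) → k=13
i=0: a=13 ⇒ p=13, q=1
…
i=7: a=2 ⇒ p=1213, q=88
i=8: a=2 ⇒ p=2936, q=213
…
i=12: a=3 ⇒ p=40787, q=2959
i=13: a=1 ⇒ p=52021, q=3774
fundamental: x₁=52021, y₁=3774  (since 2706184441 − 190·14243076 = 1)

52021 3774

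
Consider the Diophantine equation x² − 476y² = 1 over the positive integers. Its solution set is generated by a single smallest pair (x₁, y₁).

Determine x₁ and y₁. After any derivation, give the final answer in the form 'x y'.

d=476: √d = [21; 1,4,2,10,2,4,1,42] (ℓ=8, even), read p_7/q_7
i=0: a=21 ⇒ p=21, q=1
…
i=2: a=4 ⇒ p=109, q=5
…
i=4: a=10 ⇒ p=2509, q=115
…
i=6: a=4 ⇒ p=23541, q=1079
i=7: a=1 ⇒ p=28799, q=1320
fundamental: x₁=28799, y₁=1320  (since 829382401 − 476·1742400 = 1)

28799 1320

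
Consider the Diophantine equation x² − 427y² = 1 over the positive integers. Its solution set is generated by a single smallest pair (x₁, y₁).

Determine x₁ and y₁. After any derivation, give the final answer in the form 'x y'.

62 3

√427 → a₀=20, period (1,1,1,40); ℓ=4 even so k=3
step 0: (20, 1)  from 20·(1,0) + (0,1)
…
step 2: (41, 2)  from 1·(21,1) + (20,1)
step 3: (62, 3)  from 1·(41,2) + (21,1)
→ (62, 3).  Check: 62²=3844, 427·3²=3843, difference 1.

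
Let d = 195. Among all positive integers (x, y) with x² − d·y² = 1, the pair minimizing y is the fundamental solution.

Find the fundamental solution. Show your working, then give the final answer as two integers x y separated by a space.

14 1

[13; 1,26] for √195; ℓ=2 ⇒ convergent index 1
i=0: a=13 ⇒ p=13, q=1
i=1: a=1 ⇒ p=14, q=1
fundamental: x₁=14, y₁=1  (since 196 − 195·1 = 1)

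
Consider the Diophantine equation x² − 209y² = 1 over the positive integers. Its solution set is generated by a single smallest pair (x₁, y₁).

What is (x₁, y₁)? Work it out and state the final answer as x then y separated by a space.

√209 = [14; 2,5,3,2,3,5,2,28, …], period ℓ=8 (even) → k=7
a_0=14:  p_0=14·1+0=14,  q_0=14·0+1=1
…
a_4=2:  p_4=2·506+159=1171,  q_4=2·35+11=81
…
a_6=5:  p_6=5·4019+1171=21266,  q_6=5·278+81=1471
a_7=2:  p_7=2·21266+4019=46551,  q_7=2·1471+278=3220
→ (46551, 3220).  Check: 46551²=2166995601, 209·3220²=2166995600, difference 1.

46551 3220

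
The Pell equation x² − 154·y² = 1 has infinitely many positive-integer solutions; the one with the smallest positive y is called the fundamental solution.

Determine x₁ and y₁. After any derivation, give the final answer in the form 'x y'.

21295 1716

√154 → a₀=12, period (2,2,3,1,2,1,3,2,2,24); ℓ=10 even so k=9
a_0=12:  p_0=12·1+0=12,  q_0=12·0+1=1
…
a_8=2:  p_8=2·3847+1030=8724,  q_8=2·310+83=703
a_9=2:  p_9=2·8724+3847=21295,  q_9=2·703+310=1716
→ (21295, 1716).  Check: 21295²=453477025, 154·1716²=453477024, difference 1.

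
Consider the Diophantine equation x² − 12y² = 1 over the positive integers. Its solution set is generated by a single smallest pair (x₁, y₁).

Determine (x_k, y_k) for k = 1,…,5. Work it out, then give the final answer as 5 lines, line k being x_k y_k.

7 2
97 28
1351 390
18817 5432
262087 75658

√12 → a₀=3, period (2,6); ℓ=2 even so k=1
i=0: a=3 ⇒ p=3, q=1
i=1: a=2 ⇒ p=7, q=2
(x₁, y₁) = (7, 2);  7² − 12·2² = 1 ✓
k=2:  x_2 = 7·7+12·2·2 = 97,  y_2 = 7·2+2·7 = 28
k=3:  x_3 = 7·97+12·2·28 = 1351,  y_3 = 7·28+2·97 = 390
k=4:  x_4 = 7·1351+12·2·390 = 18817,  y_4 = 7·390+2·1351 = 5432
k=5:  x_5 = 7·18817+12·2·5432 = 262087,  y_5 = 7·5432+2·18817 = 75658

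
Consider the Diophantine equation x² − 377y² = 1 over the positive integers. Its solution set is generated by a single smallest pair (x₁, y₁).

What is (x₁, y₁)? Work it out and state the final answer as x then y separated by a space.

233 12

√377 → a₀=19, period (2,2,2,38); ℓ=4 even so k=3
step 0: (19, 1)  from 19·(1,0) + (0,1)
…
step 2: (97, 5)  from 2·(39,2) + (19,1)
step 3: (233, 12)  from 2·(97,5) + (39,2)
→ (233, 12).  Check: 233²=54289, 377·12²=54288, difference 1.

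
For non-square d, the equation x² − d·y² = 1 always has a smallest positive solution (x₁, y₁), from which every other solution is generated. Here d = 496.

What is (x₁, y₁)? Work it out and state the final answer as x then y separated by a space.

4620799 207480

√496 → a₀=22, period (3,1,2,4,1,…,1,3,44); ℓ=16 even so k=15
step 0: (22, 1)  from 22·(1,0) + (0,1)
…
step 2: (89, 4)  from 1·(67,3) + (22,1)
…
step 4: (1069, 48)  from 4·(245,11) + (89,4)
step 5: (1314, 59)  from 1·(1069,48) + (245,11)
step 6: (2383, 107)  from 1·(1314,59) + (1069,48)
step 7: (6080, 273)  from 2·(2383,107) + (1314,59)
step 8: (14543, 653)  from 2·(6080,273) + (2383,107)
step 9: (35166, 1579)  from 2·(14543,653) + (6080,273)
…
step 11: (84875, 3811)  from 1·(49709,2232) + (35166,1579)
step 12: (389209, 17476)  from 4·(84875,3811) + (49709,2232)
step 13: (863293, 38763)  from 2·(389209,17476) + (84875,3811)
step 14: (1252502, 56239)  from 1·(863293,38763) + (389209,17476)
step 15: (4620799, 207480)  from 3·(1252502,56239) + (863293,38763)
fundamental: x₁=4620799, y₁=207480  (since 21351783398401 − 496·43047950400 = 1)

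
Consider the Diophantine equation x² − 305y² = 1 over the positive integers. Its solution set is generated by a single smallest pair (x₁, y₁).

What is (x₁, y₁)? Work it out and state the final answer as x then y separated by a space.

d=305: √d = [17; 2,6,2,34] (ℓ=4, even), read p_3/q_3
i=0: a=17 ⇒ p=17, q=1
i=1: a=2 ⇒ p=35, q=2
i=2: a=6 ⇒ p=227, q=13
i=3: a=2 ⇒ p=489, q=28
fundamental: x₁=489, y₁=28  (since 239121 − 305·784 = 1)

489 28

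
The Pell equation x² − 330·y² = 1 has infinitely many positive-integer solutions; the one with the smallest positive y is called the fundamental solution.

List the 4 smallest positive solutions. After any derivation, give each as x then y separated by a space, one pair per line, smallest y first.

[18; 6,36] for √330; ℓ=2 ⇒ convergent index 1
i=0: a=18 ⇒ p=18, q=1
i=1: a=6 ⇒ p=109, q=6
→ (109, 6).  Check: 109²=11881, 330·6²=11880, difference 1.
(x_2, y_2) = (109·109 + 330·6·6, 109·6 + 6·109) = (23761, 1308)
(x_3, y_3) = (109·23761 + 330·6·1308, 109·1308 + 6·23761) = (5179789, 285138)
(x_4, y_4) = (109·5179789 + 330·6·285138, 109·285138 + 6·5179789) = (1129170241, 62158776)

109 6
23761 1308
5179789 285138
1129170241 62158776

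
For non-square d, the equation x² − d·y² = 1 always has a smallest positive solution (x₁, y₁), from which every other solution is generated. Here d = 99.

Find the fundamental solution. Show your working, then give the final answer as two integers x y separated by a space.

10 1

√99 = [9; 1,18, …], period ℓ=2 (even) → k=1
a_0=9:  p_0=9·1+0=9,  q_0=9·0+1=1
a_1=1:  p_1=1·9+1=10,  q_1=1·1+0=1
fundamental: x₁=10, y₁=1  (since 100 − 99·1 = 1)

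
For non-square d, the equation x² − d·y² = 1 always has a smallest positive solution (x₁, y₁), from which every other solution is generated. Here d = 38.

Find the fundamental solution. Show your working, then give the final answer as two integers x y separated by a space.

√38 → a₀=6, period (6,12); ℓ=2 even so k=1
step 0: (6, 1)  from 6·(1,0) + (0,1)
step 1: (37, 6)  from 6·(6,1) + (1,0)
(x₁, y₁) = (37, 6);  37² − 38·6² = 1 ✓

37 6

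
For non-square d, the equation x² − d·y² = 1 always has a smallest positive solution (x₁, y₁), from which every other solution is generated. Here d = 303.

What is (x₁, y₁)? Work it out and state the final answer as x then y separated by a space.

√303 = [17; 2,2,5,2,2,34, …], period ℓ=6 (even) → k=5
a_0=17:  p_0=17·1+0=17,  q_0=17·0+1=1
a_1=2:  p_1=2·17+1=35,  q_1=2·1+0=2
…
a_3=5:  p_3=5·87+35=470,  q_3=5·5+2=27
a_4=2:  p_4=2·470+87=1027,  q_4=2·27+5=59
a_5=2:  p_5=2·1027+470=2524,  q_5=2·59+27=145
fundamental: x₁=2524, y₁=145  (since 6370576 − 303·21025 = 1)

2524 145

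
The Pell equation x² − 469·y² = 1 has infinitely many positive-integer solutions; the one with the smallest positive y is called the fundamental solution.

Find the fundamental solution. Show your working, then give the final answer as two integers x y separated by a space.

137215 6336

d=469: √d = [21; 1,1,1,10,6,10,1,1,1,42] (ℓ=10, even), read p_9/q_9
a_0=21:  p_0=21·1+0=21,  q_0=21·0+1=1
…
a_2=1:  p_2=1·22+21=43,  q_2=1·1+1=2
a_3=1:  p_3=1·43+22=65,  q_3=1·2+1=3
…
a_8=1:  p_8=1·47146+42923=90069,  q_8=1·2177+1982=4159
a_9=1:  p_9=1·90069+47146=137215,  q_9=1·4159+2177=6336
(x₁, y₁) = (137215, 6336);  137215² − 469·6336² = 1 ✓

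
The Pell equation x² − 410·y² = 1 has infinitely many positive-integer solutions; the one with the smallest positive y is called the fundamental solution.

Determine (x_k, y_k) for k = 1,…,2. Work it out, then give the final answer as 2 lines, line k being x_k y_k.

81 4
13121 648

[20; 4,40] for √410; ℓ=2 ⇒ convergent index 1
k=0  a_k=20  p_k/q_k = 20/1
k=1  a_k=4  p_k/q_k = 81/4
→ (81, 4).  Check: 81²=6561, 410·4²=6560, difference 1.
k=2:  x_2 = 81·81+410·4·4 = 13121,  y_2 = 81·4+4·81 = 648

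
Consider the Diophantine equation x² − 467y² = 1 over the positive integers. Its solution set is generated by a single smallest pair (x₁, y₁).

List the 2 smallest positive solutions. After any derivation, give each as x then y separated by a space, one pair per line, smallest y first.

1625626 75225
5285319783751 244575431700

[21; 1,1,1,1,3,…,1,1,42] for √467; ℓ=14 ⇒ convergent index 13
a_0=21:  p_0=21·1+0=21,  q_0=21·0+1=1
a_1=1:  p_1=1·21+1=22,  q_1=1·1+0=1
a_2=1:  p_2=1·22+21=43,  q_2=1·1+1=2
…
a_6=3:  p_6=3·389+108=1275,  q_6=3·18+5=59
…
a_9=3:  p_9=3·82767+27164=275465,  q_9=3·3830+1257=12747
…
a_12=1:  p_12=1·633697+358232=991929,  q_12=1·29324+16577=45901
a_13=1:  p_13=1·991929+633697=1625626,  q_13=1·45901+29324=75225
(x₁, y₁) = (1625626, 75225);  1625626² − 467·75225² = 1 ✓
(x_2, y_2) = (1625626·1625626 + 467·75225·75225, 1625626·75225 + 75225·1625626) = (5285319783751, 244575431700)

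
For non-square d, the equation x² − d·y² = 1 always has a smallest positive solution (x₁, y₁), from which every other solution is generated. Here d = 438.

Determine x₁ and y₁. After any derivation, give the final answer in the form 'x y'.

√438 → a₀=20, period (1,12,1,40); ℓ=4 even so k=3
step 0: (20, 1)  from 20·(1,0) + (0,1)
…
step 2: (272, 13)  from 12·(21,1) + (20,1)
step 3: (293, 14)  from 1·(272,13) + (21,1)
(x₁, y₁) = (293, 14);  293² − 438·14² = 1 ✓

293 14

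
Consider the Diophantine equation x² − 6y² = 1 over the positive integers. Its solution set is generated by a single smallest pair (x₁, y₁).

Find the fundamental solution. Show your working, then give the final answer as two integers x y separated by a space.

√6 = [2; 2,4, …], period ℓ=2 (even) → k=1
a_0=2:  p_0=2·1+0=2,  q_0=2·0+1=1
a_1=2:  p_1=2·2+1=5,  q_1=2·1+0=2
fundamental: x₁=5, y₁=2  (since 25 − 6·4 = 1)

5 2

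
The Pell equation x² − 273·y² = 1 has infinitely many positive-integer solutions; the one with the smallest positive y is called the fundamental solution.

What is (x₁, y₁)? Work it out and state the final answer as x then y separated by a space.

727 44

d=273: √d = [16; 1,1,10,1,1,32] (ℓ=6, even), read p_5/q_5
a_0=16:  p_0=16·1+0=16,  q_0=16·0+1=1
…
a_2=1:  p_2=1·17+16=33,  q_2=1·1+1=2
…
a_4=1:  p_4=1·347+33=380,  q_4=1·21+2=23
a_5=1:  p_5=1·380+347=727,  q_5=1·23+21=44
(x₁, y₁) = (727, 44);  727² − 273·44² = 1 ✓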